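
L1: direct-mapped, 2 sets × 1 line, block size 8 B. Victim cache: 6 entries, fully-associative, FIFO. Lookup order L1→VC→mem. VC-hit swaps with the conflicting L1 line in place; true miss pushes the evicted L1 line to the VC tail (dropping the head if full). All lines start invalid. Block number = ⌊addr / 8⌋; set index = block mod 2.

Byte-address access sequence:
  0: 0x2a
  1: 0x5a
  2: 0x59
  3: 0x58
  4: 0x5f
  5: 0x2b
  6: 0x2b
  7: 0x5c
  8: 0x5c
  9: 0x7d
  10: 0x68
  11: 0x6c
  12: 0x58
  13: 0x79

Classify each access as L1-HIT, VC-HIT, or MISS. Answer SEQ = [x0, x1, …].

SEQ = [MISS, MISS, L1-HIT, L1-HIT, L1-HIT, VC-HIT, L1-HIT, VC-HIT, L1-HIT, MISS, MISS, L1-HIT, VC-HIT, VC-HIT]

0: 0x2a (blk 5, set 1) → MISS  vc=[]
1: 0x5a (blk 11, set 1) → MISS  vc=[5]
2: 0x59 (blk 11, set 1) → L1-HIT  vc=[5]
3: 0x58 (blk 11, set 1) → L1-HIT  vc=[5]
4: 0x5f (blk 11, set 1) → L1-HIT  vc=[5]
5: 0x2b (blk 5, set 1) → VC-HIT  vc=[11]
6: 0x2b (blk 5, set 1) → L1-HIT  vc=[11]
7: 0x5c (blk 11, set 1) → VC-HIT  vc=[5]
8: 0x5c (blk 11, set 1) → L1-HIT  vc=[5]
9: 0x7d (blk 15, set 1) → MISS  vc=[5, 11]
10: 0x68 (blk 13, set 1) → MISS  vc=[5, 11, 15]
11: 0x6c (blk 13, set 1) → L1-HIT  vc=[5, 11, 15]
12: 0x58 (blk 11, set 1) → VC-HIT  vc=[5, 13, 15]
13: 0x79 (blk 15, set 1) → VC-HIT  vc=[5, 13, 11]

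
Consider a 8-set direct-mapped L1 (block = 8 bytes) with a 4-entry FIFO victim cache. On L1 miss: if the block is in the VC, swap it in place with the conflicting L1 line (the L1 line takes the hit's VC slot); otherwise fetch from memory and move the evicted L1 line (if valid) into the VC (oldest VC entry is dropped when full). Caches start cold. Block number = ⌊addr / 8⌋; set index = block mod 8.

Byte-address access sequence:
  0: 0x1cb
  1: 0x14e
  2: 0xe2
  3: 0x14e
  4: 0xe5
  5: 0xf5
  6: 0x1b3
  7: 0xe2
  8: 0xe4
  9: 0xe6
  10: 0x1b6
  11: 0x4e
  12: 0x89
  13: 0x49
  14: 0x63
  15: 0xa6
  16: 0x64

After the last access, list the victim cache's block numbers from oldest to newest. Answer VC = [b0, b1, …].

0: 0x1cb (blk 57, set 1) → MISS  vc=[]
1: 0x14e (blk 41, set 1) → MISS  vc=[57]
2: 0xe2 (blk 28, set 4) → MISS  vc=[57]
3: 0x14e (blk 41, set 1) → L1-HIT  vc=[57]
4: 0xe5 (blk 28, set 4) → L1-HIT  vc=[57]
5: 0xf5 (blk 30, set 6) → MISS  vc=[57]
6: 0x1b3 (blk 54, set 6) → MISS  vc=[57, 30]
7: 0xe2 (blk 28, set 4) → L1-HIT  vc=[57, 30]
8: 0xe4 (blk 28, set 4) → L1-HIT  vc=[57, 30]
9: 0xe6 (blk 28, set 4) → L1-HIT  vc=[57, 30]
10: 0x1b6 (blk 54, set 6) → L1-HIT  vc=[57, 30]
11: 0x4e (blk 9, set 1) → MISS  vc=[57, 30, 41]
12: 0x89 (blk 17, set 1) → MISS  vc=[57, 30, 41, 9]
13: 0x49 (blk 9, set 1) → VC-HIT  vc=[57, 30, 41, 17]
14: 0x63 (blk 12, set 4) → MISS  vc=[30, 41, 17, 28]
15: 0xa6 (blk 20, set 4) → MISS  vc=[41, 17, 28, 12]
16: 0x64 (blk 12, set 4) → VC-HIT  vc=[41, 17, 28, 20]

VC = [41, 17, 28, 20]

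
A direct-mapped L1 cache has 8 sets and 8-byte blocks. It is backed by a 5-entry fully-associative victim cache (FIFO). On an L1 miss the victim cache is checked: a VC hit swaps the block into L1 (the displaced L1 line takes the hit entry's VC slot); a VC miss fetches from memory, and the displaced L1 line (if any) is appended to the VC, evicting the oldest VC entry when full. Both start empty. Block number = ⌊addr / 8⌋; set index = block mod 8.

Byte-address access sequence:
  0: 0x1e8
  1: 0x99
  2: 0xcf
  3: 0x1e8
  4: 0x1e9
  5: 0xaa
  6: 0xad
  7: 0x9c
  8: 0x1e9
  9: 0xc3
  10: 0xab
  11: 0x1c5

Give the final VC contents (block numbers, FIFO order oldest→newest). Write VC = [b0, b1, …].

VC = [61, 24]

  [0] addr=0x1e8 blk=61 s=5: MISS | VC []
  [1] addr=0x99 blk=19 s=3: MISS | VC []
  [2] addr=0xcf blk=25 s=1: MISS | VC []
  [3] addr=0x1e8 blk=61 s=5: L1-HIT | VC []
  [4] addr=0x1e9 blk=61 s=5: L1-HIT | VC []
  [5] addr=0xaa blk=21 s=5: MISS | VC [61]
  [6] addr=0xad blk=21 s=5: L1-HIT | VC [61]
  [7] addr=0x9c blk=19 s=3: L1-HIT | VC [61]
  [8] addr=0x1e9 blk=61 s=5: VC-HIT | VC [21]
  [9] addr=0xc3 blk=24 s=0: MISS | VC [21]
  [10] addr=0xab blk=21 s=5: VC-HIT | VC [61]
  [11] addr=0x1c5 blk=56 s=0: MISS | VC [61, 24]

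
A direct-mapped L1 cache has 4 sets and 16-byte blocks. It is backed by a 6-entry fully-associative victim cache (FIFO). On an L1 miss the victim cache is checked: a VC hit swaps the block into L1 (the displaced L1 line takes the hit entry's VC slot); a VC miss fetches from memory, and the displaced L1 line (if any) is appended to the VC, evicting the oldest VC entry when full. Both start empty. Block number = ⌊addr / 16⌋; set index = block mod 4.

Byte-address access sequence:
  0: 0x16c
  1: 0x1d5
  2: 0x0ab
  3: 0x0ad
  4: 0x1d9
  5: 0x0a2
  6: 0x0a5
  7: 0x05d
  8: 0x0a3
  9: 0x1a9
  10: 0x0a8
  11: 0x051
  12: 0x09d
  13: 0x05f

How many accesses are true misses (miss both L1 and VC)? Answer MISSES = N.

  [0] addr=0x16c blk=22 s=2: MISS | VC []
  [1] addr=0x1d5 blk=29 s=1: MISS | VC []
  [2] addr=0xab blk=10 s=2: MISS | VC [22]
  [3] addr=0xad blk=10 s=2: L1-HIT | VC [22]
  [4] addr=0x1d9 blk=29 s=1: L1-HIT | VC [22]
  [5] addr=0xa2 blk=10 s=2: L1-HIT | VC [22]
  [6] addr=0xa5 blk=10 s=2: L1-HIT | VC [22]
  [7] addr=0x5d blk=5 s=1: MISS | VC [22, 29]
  [8] addr=0xa3 blk=10 s=2: L1-HIT | VC [22, 29]
  [9] addr=0x1a9 blk=26 s=2: MISS | VC [22, 29, 10]
  [10] addr=0xa8 blk=10 s=2: VC-HIT | VC [22, 29, 26]
  [11] addr=0x51 blk=5 s=1: L1-HIT | VC [22, 29, 26]
  [12] addr=0x9d blk=9 s=1: MISS | VC [22, 29, 26, 5]
  [13] addr=0x5f blk=5 s=1: VC-HIT | VC [22, 29, 26, 9]

MISSES = 6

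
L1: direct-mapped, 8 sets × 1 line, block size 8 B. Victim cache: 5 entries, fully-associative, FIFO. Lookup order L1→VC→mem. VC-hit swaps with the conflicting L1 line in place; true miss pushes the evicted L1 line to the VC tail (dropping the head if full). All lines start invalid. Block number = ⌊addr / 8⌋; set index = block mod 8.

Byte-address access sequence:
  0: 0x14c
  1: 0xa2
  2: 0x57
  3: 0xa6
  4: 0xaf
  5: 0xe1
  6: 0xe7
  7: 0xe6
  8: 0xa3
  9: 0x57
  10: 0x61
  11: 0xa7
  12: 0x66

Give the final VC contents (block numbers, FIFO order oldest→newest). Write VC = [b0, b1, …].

#0 0x14c→b41/s1 MISS; vc=[]
#1 0xa2→b20/s4 MISS; vc=[]
#2 0x57→b10/s2 MISS; vc=[]
#3 0xa6→b20/s4 L1-HIT; vc=[]
#4 0xaf→b21/s5 MISS; vc=[]
#5 0xe1→b28/s4 MISS; vc=[20]
#6 0xe7→b28/s4 L1-HIT; vc=[20]
#7 0xe6→b28/s4 L1-HIT; vc=[20]
#8 0xa3→b20/s4 VC-HIT; vc=[28]
#9 0x57→b10/s2 L1-HIT; vc=[28]
#10 0x61→b12/s4 MISS; vc=[28,20]
#11 0xa7→b20/s4 VC-HIT; vc=[28,12]
#12 0x66→b12/s4 VC-HIT; vc=[28,20]

VC = [28, 20]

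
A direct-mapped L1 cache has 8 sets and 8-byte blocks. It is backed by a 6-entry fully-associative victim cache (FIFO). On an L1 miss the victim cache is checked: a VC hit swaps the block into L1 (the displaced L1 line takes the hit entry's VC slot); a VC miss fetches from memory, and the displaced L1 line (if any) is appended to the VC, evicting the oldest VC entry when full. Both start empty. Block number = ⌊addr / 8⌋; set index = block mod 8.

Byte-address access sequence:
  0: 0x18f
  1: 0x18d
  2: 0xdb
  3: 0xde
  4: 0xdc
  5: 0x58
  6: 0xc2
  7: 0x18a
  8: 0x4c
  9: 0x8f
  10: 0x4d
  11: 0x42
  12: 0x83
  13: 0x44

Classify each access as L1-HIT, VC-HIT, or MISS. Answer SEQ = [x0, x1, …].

SEQ = [MISS, L1-HIT, MISS, L1-HIT, L1-HIT, MISS, MISS, L1-HIT, MISS, MISS, VC-HIT, MISS, MISS, VC-HIT]

0: 0x18f (blk 49, set 1) → MISS  vc=[]
1: 0x18d (blk 49, set 1) → L1-HIT  vc=[]
2: 0xdb (blk 27, set 3) → MISS  vc=[]
3: 0xde (blk 27, set 3) → L1-HIT  vc=[]
4: 0xdc (blk 27, set 3) → L1-HIT  vc=[]
5: 0x58 (blk 11, set 3) → MISS  vc=[27]
6: 0xc2 (blk 24, set 0) → MISS  vc=[27]
7: 0x18a (blk 49, set 1) → L1-HIT  vc=[27]
8: 0x4c (blk 9, set 1) → MISS  vc=[27, 49]
9: 0x8f (blk 17, set 1) → MISS  vc=[27, 49, 9]
10: 0x4d (blk 9, set 1) → VC-HIT  vc=[27, 49, 17]
11: 0x42 (blk 8, set 0) → MISS  vc=[27, 49, 17, 24]
12: 0x83 (blk 16, set 0) → MISS  vc=[27, 49, 17, 24, 8]
13: 0x44 (blk 8, set 0) → VC-HIT  vc=[27, 49, 17, 24, 16]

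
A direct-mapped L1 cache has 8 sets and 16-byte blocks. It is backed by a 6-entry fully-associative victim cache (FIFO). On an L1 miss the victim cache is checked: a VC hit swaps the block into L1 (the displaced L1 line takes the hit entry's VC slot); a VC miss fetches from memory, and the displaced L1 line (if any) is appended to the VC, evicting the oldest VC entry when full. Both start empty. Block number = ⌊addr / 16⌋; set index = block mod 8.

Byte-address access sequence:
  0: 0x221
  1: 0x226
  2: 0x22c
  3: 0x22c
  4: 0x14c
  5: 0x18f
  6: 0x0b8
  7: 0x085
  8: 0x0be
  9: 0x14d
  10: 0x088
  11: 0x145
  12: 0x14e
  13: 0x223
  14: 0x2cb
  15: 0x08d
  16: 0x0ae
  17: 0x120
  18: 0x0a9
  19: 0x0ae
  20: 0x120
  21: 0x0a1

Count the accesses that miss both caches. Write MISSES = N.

  [0] addr=0x221 blk=34 s=2: MISS | VC []
  [1] addr=0x226 blk=34 s=2: L1-HIT | VC []
  [2] addr=0x22c blk=34 s=2: L1-HIT | VC []
  [3] addr=0x22c blk=34 s=2: L1-HIT | VC []
  [4] addr=0x14c blk=20 s=4: MISS | VC []
  [5] addr=0x18f blk=24 s=0: MISS | VC []
  [6] addr=0xb8 blk=11 s=3: MISS | VC []
  [7] addr=0x85 blk=8 s=0: MISS | VC [24]
  [8] addr=0xbe blk=11 s=3: L1-HIT | VC [24]
  [9] addr=0x14d blk=20 s=4: L1-HIT | VC [24]
  [10] addr=0x88 blk=8 s=0: L1-HIT | VC [24]
  [11] addr=0x145 blk=20 s=4: L1-HIT | VC [24]
  [12] addr=0x14e blk=20 s=4: L1-HIT | VC [24]
  [13] addr=0x223 blk=34 s=2: L1-HIT | VC [24]
  [14] addr=0x2cb blk=44 s=4: MISS | VC [24, 20]
  [15] addr=0x8d blk=8 s=0: L1-HIT | VC [24, 20]
  [16] addr=0xae blk=10 s=2: MISS | VC [24, 20, 34]
  [17] addr=0x120 blk=18 s=2: MISS | VC [24, 20, 34, 10]
  [18] addr=0xa9 blk=10 s=2: VC-HIT | VC [24, 20, 34, 18]
  [19] addr=0xae blk=10 s=2: L1-HIT | VC [24, 20, 34, 18]
  [20] addr=0x120 blk=18 s=2: VC-HIT | VC [24, 20, 34, 10]
  [21] addr=0xa1 blk=10 s=2: VC-HIT | VC [24, 20, 34, 18]

MISSES = 8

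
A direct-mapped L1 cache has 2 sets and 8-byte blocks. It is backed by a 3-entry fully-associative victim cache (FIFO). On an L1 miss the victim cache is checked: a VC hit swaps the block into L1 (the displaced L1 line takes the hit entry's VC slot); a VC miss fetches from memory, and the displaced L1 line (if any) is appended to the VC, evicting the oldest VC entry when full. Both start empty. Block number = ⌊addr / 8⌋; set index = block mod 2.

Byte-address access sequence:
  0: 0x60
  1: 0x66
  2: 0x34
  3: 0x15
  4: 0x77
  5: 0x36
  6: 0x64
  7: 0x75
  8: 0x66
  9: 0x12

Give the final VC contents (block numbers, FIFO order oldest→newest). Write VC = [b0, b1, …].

  [0] addr=0x60 blk=12 s=0: MISS | VC []
  [1] addr=0x66 blk=12 s=0: L1-HIT | VC []
  [2] addr=0x34 blk=6 s=0: MISS | VC [12]
  [3] addr=0x15 blk=2 s=0: MISS | VC [12, 6]
  [4] addr=0x77 blk=14 s=0: MISS | VC [12, 6, 2]
  [5] addr=0x36 blk=6 s=0: VC-HIT | VC [12, 14, 2]
  [6] addr=0x64 blk=12 s=0: VC-HIT | VC [6, 14, 2]
  [7] addr=0x75 blk=14 s=0: VC-HIT | VC [6, 12, 2]
  [8] addr=0x66 blk=12 s=0: VC-HIT | VC [6, 14, 2]
  [9] addr=0x12 blk=2 s=0: VC-HIT | VC [6, 14, 12]

VC = [6, 14, 12]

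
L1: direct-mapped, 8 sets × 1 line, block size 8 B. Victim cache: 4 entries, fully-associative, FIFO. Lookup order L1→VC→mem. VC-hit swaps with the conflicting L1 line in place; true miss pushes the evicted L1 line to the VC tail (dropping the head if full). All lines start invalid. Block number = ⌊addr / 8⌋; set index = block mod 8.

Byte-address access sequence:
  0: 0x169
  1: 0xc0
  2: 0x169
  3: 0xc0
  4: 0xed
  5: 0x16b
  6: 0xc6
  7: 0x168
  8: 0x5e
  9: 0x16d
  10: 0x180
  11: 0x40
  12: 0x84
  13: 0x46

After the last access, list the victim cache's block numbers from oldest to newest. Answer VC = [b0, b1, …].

VC = [29, 24, 48, 16]

#0 0x169→b45/s5 MISS; vc=[]
#1 0xc0→b24/s0 MISS; vc=[]
#2 0x169→b45/s5 L1-HIT; vc=[]
#3 0xc0→b24/s0 L1-HIT; vc=[]
#4 0xed→b29/s5 MISS; vc=[45]
#5 0x16b→b45/s5 VC-HIT; vc=[29]
#6 0xc6→b24/s0 L1-HIT; vc=[29]
#7 0x168→b45/s5 L1-HIT; vc=[29]
#8 0x5e→b11/s3 MISS; vc=[29]
#9 0x16d→b45/s5 L1-HIT; vc=[29]
#10 0x180→b48/s0 MISS; vc=[29,24]
#11 0x40→b8/s0 MISS; vc=[29,24,48]
#12 0x84→b16/s0 MISS; vc=[29,24,48,8]
#13 0x46→b8/s0 VC-HIT; vc=[29,24,48,16]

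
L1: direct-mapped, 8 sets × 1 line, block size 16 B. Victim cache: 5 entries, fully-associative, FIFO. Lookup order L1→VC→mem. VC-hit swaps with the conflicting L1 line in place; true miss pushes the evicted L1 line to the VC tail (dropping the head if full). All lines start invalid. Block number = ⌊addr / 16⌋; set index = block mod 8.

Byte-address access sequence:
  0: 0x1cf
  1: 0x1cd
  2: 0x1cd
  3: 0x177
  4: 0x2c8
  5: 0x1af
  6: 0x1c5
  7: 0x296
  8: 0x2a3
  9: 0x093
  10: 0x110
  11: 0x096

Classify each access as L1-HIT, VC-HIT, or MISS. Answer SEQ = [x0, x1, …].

SEQ = [MISS, L1-HIT, L1-HIT, MISS, MISS, MISS, VC-HIT, MISS, MISS, MISS, MISS, VC-HIT]

#0 0x1cf→b28/s4 MISS; vc=[]
#1 0x1cd→b28/s4 L1-HIT; vc=[]
#2 0x1cd→b28/s4 L1-HIT; vc=[]
#3 0x177→b23/s7 MISS; vc=[]
#4 0x2c8→b44/s4 MISS; vc=[28]
#5 0x1af→b26/s2 MISS; vc=[28]
#6 0x1c5→b28/s4 VC-HIT; vc=[44]
#7 0x296→b41/s1 MISS; vc=[44]
#8 0x2a3→b42/s2 MISS; vc=[44,26]
#9 0x93→b9/s1 MISS; vc=[44,26,41]
#10 0x110→b17/s1 MISS; vc=[44,26,41,9]
#11 0x96→b9/s1 VC-HIT; vc=[44,26,41,17]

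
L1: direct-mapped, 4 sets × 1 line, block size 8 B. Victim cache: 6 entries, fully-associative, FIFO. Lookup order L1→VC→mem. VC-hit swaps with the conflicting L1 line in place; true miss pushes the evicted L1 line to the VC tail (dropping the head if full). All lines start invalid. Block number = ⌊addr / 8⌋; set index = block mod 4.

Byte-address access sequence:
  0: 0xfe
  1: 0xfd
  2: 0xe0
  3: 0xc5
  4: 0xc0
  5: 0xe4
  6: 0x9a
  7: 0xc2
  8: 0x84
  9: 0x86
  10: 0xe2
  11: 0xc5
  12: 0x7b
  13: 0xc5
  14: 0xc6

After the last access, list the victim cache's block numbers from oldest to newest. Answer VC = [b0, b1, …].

VC = [16, 31, 28, 19]

  [0] addr=0xfe blk=31 s=3: MISS | VC []
  [1] addr=0xfd blk=31 s=3: L1-HIT | VC []
  [2] addr=0xe0 blk=28 s=0: MISS | VC []
  [3] addr=0xc5 blk=24 s=0: MISS | VC [28]
  [4] addr=0xc0 blk=24 s=0: L1-HIT | VC [28]
  [5] addr=0xe4 blk=28 s=0: VC-HIT | VC [24]
  [6] addr=0x9a blk=19 s=3: MISS | VC [24, 31]
  [7] addr=0xc2 blk=24 s=0: VC-HIT | VC [28, 31]
  [8] addr=0x84 blk=16 s=0: MISS | VC [28, 31, 24]
  [9] addr=0x86 blk=16 s=0: L1-HIT | VC [28, 31, 24]
  [10] addr=0xe2 blk=28 s=0: VC-HIT | VC [16, 31, 24]
  [11] addr=0xc5 blk=24 s=0: VC-HIT | VC [16, 31, 28]
  [12] addr=0x7b blk=15 s=3: MISS | VC [16, 31, 28, 19]
  [13] addr=0xc5 blk=24 s=0: L1-HIT | VC [16, 31, 28, 19]
  [14] addr=0xc6 blk=24 s=0: L1-HIT | VC [16, 31, 28, 19]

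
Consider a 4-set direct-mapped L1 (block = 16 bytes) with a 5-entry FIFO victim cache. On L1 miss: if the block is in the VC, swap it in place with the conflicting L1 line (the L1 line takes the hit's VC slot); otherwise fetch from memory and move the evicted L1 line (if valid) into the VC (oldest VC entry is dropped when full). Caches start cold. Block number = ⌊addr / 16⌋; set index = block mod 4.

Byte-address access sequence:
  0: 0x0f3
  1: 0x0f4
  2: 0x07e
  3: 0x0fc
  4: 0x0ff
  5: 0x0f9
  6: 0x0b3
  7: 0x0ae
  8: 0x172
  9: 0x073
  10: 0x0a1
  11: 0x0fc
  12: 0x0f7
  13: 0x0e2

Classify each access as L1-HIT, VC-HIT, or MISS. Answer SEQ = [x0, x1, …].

#0 0xf3→b15/s3 MISS; vc=[]
#1 0xf4→b15/s3 L1-HIT; vc=[]
#2 0x7e→b7/s3 MISS; vc=[15]
#3 0xfc→b15/s3 VC-HIT; vc=[7]
#4 0xff→b15/s3 L1-HIT; vc=[7]
#5 0xf9→b15/s3 L1-HIT; vc=[7]
#6 0xb3→b11/s3 MISS; vc=[7,15]
#7 0xae→b10/s2 MISS; vc=[7,15]
#8 0x172→b23/s3 MISS; vc=[7,15,11]
#9 0x73→b7/s3 VC-HIT; vc=[23,15,11]
#10 0xa1→b10/s2 L1-HIT; vc=[23,15,11]
#11 0xfc→b15/s3 VC-HIT; vc=[23,7,11]
#12 0xf7→b15/s3 L1-HIT; vc=[23,7,11]
#13 0xe2→b14/s2 MISS; vc=[23,7,11,10]

SEQ = [MISS, L1-HIT, MISS, VC-HIT, L1-HIT, L1-HIT, MISS, MISS, MISS, VC-HIT, L1-HIT, VC-HIT, L1-HIT, MISS]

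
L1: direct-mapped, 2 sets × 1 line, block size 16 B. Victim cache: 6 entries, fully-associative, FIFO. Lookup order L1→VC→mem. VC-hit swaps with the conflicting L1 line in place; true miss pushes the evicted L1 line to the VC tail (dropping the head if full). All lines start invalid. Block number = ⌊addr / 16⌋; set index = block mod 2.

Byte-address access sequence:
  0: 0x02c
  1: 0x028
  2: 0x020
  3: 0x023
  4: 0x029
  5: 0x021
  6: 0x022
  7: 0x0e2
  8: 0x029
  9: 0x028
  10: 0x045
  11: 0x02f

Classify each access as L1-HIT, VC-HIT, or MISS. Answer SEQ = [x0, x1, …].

  [0] addr=0x2c blk=2 s=0: MISS | VC []
  [1] addr=0x28 blk=2 s=0: L1-HIT | VC []
  [2] addr=0x20 blk=2 s=0: L1-HIT | VC []
  [3] addr=0x23 blk=2 s=0: L1-HIT | VC []
  [4] addr=0x29 blk=2 s=0: L1-HIT | VC []
  [5] addr=0x21 blk=2 s=0: L1-HIT | VC []
  [6] addr=0x22 blk=2 s=0: L1-HIT | VC []
  [7] addr=0xe2 blk=14 s=0: MISS | VC [2]
  [8] addr=0x29 blk=2 s=0: VC-HIT | VC [14]
  [9] addr=0x28 blk=2 s=0: L1-HIT | VC [14]
  [10] addr=0x45 blk=4 s=0: MISS | VC [14, 2]
  [11] addr=0x2f blk=2 s=0: VC-HIT | VC [14, 4]

SEQ = [MISS, L1-HIT, L1-HIT, L1-HIT, L1-HIT, L1-HIT, L1-HIT, MISS, VC-HIT, L1-HIT, MISS, VC-HIT]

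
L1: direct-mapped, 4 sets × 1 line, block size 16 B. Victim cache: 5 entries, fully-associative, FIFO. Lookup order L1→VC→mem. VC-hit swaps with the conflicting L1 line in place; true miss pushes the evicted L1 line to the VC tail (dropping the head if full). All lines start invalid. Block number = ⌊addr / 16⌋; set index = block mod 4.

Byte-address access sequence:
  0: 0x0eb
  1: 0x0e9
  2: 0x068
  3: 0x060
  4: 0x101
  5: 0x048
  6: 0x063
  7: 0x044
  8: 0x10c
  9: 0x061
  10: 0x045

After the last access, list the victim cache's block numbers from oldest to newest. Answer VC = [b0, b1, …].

#0 0xeb→b14/s2 MISS; vc=[]
#1 0xe9→b14/s2 L1-HIT; vc=[]
#2 0x68→b6/s2 MISS; vc=[14]
#3 0x60→b6/s2 L1-HIT; vc=[14]
#4 0x101→b16/s0 MISS; vc=[14]
#5 0x48→b4/s0 MISS; vc=[14,16]
#6 0x63→b6/s2 L1-HIT; vc=[14,16]
#7 0x44→b4/s0 L1-HIT; vc=[14,16]
#8 0x10c→b16/s0 VC-HIT; vc=[14,4]
#9 0x61→b6/s2 L1-HIT; vc=[14,4]
#10 0x45→b4/s0 VC-HIT; vc=[14,16]

VC = [14, 16]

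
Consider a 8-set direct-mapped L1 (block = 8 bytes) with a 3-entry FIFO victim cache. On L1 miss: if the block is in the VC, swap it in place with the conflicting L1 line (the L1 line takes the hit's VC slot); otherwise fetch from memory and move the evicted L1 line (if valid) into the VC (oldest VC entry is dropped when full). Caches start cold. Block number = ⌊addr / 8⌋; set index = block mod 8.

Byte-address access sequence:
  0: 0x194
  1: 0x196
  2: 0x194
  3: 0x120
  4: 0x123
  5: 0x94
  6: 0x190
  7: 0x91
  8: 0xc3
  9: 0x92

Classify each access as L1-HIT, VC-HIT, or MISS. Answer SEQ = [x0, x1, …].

  [0] addr=0x194 blk=50 s=2: MISS | VC []
  [1] addr=0x196 blk=50 s=2: L1-HIT | VC []
  [2] addr=0x194 blk=50 s=2: L1-HIT | VC []
  [3] addr=0x120 blk=36 s=4: MISS | VC []
  [4] addr=0x123 blk=36 s=4: L1-HIT | VC []
  [5] addr=0x94 blk=18 s=2: MISS | VC [50]
  [6] addr=0x190 blk=50 s=2: VC-HIT | VC [18]
  [7] addr=0x91 blk=18 s=2: VC-HIT | VC [50]
  [8] addr=0xc3 blk=24 s=0: MISS | VC [50]
  [9] addr=0x92 blk=18 s=2: L1-HIT | VC [50]

SEQ = [MISS, L1-HIT, L1-HIT, MISS, L1-HIT, MISS, VC-HIT, VC-HIT, MISS, L1-HIT]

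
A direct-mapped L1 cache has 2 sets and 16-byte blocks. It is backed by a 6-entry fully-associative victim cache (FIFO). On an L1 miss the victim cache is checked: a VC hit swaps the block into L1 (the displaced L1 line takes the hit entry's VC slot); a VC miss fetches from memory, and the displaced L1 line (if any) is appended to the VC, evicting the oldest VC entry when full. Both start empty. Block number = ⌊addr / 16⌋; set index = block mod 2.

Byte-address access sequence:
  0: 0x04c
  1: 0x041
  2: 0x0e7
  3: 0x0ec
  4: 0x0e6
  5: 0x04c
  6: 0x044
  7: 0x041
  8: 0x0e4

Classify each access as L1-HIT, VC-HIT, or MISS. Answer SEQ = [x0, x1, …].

  [0] addr=0x4c blk=4 s=0: MISS | VC []
  [1] addr=0x41 blk=4 s=0: L1-HIT | VC []
  [2] addr=0xe7 blk=14 s=0: MISS | VC [4]
  [3] addr=0xec blk=14 s=0: L1-HIT | VC [4]
  [4] addr=0xe6 blk=14 s=0: L1-HIT | VC [4]
  [5] addr=0x4c blk=4 s=0: VC-HIT | VC [14]
  [6] addr=0x44 blk=4 s=0: L1-HIT | VC [14]
  [7] addr=0x41 blk=4 s=0: L1-HIT | VC [14]
  [8] addr=0xe4 blk=14 s=0: VC-HIT | VC [4]

SEQ = [MISS, L1-HIT, MISS, L1-HIT, L1-HIT, VC-HIT, L1-HIT, L1-HIT, VC-HIT]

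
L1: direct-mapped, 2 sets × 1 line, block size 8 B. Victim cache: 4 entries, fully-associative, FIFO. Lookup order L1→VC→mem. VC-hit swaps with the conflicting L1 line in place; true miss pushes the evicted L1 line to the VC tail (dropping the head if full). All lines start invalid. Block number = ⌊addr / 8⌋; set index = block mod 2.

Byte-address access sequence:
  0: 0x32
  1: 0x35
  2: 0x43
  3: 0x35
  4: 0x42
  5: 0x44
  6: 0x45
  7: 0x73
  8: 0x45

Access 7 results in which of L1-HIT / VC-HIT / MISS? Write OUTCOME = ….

OUTCOME = MISS

  [0] addr=0x32 blk=6 s=0: MISS | VC []
  [1] addr=0x35 blk=6 s=0: L1-HIT | VC []
  [2] addr=0x43 blk=8 s=0: MISS | VC [6]
  [3] addr=0x35 blk=6 s=0: VC-HIT | VC [8]
  [4] addr=0x42 blk=8 s=0: VC-HIT | VC [6]
  [5] addr=0x44 blk=8 s=0: L1-HIT | VC [6]
  [6] addr=0x45 blk=8 s=0: L1-HIT | VC [6]
  [7] addr=0x73 blk=14 s=0: MISS | VC [6, 8]
  [8] addr=0x45 blk=8 s=0: VC-HIT | VC [6, 14]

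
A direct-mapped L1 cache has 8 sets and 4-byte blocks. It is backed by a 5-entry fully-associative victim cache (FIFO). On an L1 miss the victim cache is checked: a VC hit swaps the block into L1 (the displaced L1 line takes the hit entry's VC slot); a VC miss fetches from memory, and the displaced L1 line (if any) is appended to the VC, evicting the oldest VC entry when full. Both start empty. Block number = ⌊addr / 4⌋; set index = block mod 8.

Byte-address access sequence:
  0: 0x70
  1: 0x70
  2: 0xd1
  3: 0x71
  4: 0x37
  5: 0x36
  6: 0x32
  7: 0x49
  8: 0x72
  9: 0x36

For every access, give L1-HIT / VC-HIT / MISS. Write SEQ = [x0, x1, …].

SEQ = [MISS, L1-HIT, MISS, VC-HIT, MISS, L1-HIT, MISS, MISS, VC-HIT, L1-HIT]

#0 0x70→b28/s4 MISS; vc=[]
#1 0x70→b28/s4 L1-HIT; vc=[]
#2 0xd1→b52/s4 MISS; vc=[28]
#3 0x71→b28/s4 VC-HIT; vc=[52]
#4 0x37→b13/s5 MISS; vc=[52]
#5 0x36→b13/s5 L1-HIT; vc=[52]
#6 0x32→b12/s4 MISS; vc=[52,28]
#7 0x49→b18/s2 MISS; vc=[52,28]
#8 0x72→b28/s4 VC-HIT; vc=[52,12]
#9 0x36→b13/s5 L1-HIT; vc=[52,12]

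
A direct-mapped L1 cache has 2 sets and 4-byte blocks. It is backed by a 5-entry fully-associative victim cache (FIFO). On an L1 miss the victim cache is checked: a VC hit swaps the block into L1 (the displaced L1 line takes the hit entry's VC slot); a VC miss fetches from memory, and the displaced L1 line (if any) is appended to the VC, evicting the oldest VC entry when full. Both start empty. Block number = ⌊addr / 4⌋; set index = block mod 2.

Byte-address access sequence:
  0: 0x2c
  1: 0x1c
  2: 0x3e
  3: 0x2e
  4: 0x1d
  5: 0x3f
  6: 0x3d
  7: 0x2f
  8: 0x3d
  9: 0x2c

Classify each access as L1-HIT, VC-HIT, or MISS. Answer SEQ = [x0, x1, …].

SEQ = [MISS, MISS, MISS, VC-HIT, VC-HIT, VC-HIT, L1-HIT, VC-HIT, VC-HIT, VC-HIT]

  [0] addr=0x2c blk=11 s=1: MISS | VC []
  [1] addr=0x1c blk=7 s=1: MISS | VC [11]
  [2] addr=0x3e blk=15 s=1: MISS | VC [11, 7]
  [3] addr=0x2e blk=11 s=1: VC-HIT | VC [15, 7]
  [4] addr=0x1d blk=7 s=1: VC-HIT | VC [15, 11]
  [5] addr=0x3f blk=15 s=1: VC-HIT | VC [7, 11]
  [6] addr=0x3d blk=15 s=1: L1-HIT | VC [7, 11]
  [7] addr=0x2f blk=11 s=1: VC-HIT | VC [7, 15]
  [8] addr=0x3d blk=15 s=1: VC-HIT | VC [7, 11]
  [9] addr=0x2c blk=11 s=1: VC-HIT | VC [7, 15]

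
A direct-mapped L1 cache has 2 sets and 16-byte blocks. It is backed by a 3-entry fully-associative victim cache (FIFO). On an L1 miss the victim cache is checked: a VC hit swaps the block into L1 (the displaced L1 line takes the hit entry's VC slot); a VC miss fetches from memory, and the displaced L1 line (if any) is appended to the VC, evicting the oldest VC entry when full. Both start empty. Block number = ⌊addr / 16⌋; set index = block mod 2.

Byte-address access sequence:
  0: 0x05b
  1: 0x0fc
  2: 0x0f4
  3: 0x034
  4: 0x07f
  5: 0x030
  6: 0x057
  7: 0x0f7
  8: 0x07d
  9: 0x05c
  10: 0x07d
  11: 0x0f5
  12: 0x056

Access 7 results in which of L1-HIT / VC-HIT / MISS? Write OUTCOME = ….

OUTCOME = VC-HIT

0: 0x5b (blk 5, set 1) → MISS  vc=[]
1: 0xfc (blk 15, set 1) → MISS  vc=[5]
2: 0xf4 (blk 15, set 1) → L1-HIT  vc=[5]
3: 0x34 (blk 3, set 1) → MISS  vc=[5, 15]
4: 0x7f (blk 7, set 1) → MISS  vc=[5, 15, 3]
5: 0x30 (blk 3, set 1) → VC-HIT  vc=[5, 15, 7]
6: 0x57 (blk 5, set 1) → VC-HIT  vc=[3, 15, 7]
7: 0xf7 (blk 15, set 1) → VC-HIT  vc=[3, 5, 7]
8: 0x7d (blk 7, set 1) → VC-HIT  vc=[3, 5, 15]
9: 0x5c (blk 5, set 1) → VC-HIT  vc=[3, 7, 15]
10: 0x7d (blk 7, set 1) → VC-HIT  vc=[3, 5, 15]
11: 0xf5 (blk 15, set 1) → VC-HIT  vc=[3, 5, 7]
12: 0x56 (blk 5, set 1) → VC-HIT  vc=[3, 15, 7]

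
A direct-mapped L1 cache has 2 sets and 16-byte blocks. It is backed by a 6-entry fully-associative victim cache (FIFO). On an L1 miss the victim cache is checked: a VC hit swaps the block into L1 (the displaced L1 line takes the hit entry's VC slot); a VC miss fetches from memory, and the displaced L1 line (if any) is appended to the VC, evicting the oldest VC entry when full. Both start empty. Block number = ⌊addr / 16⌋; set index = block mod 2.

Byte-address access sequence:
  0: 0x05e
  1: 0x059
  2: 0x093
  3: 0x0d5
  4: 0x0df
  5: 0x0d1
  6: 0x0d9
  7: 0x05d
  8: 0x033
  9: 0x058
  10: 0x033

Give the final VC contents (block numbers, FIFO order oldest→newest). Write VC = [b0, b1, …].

  [0] addr=0x5e blk=5 s=1: MISS | VC []
  [1] addr=0x59 blk=5 s=1: L1-HIT | VC []
  [2] addr=0x93 blk=9 s=1: MISS | VC [5]
  [3] addr=0xd5 blk=13 s=1: MISS | VC [5, 9]
  [4] addr=0xdf blk=13 s=1: L1-HIT | VC [5, 9]
  [5] addr=0xd1 blk=13 s=1: L1-HIT | VC [5, 9]
  [6] addr=0xd9 blk=13 s=1: L1-HIT | VC [5, 9]
  [7] addr=0x5d blk=5 s=1: VC-HIT | VC [13, 9]
  [8] addr=0x33 blk=3 s=1: MISS | VC [13, 9, 5]
  [9] addr=0x58 blk=5 s=1: VC-HIT | VC [13, 9, 3]
  [10] addr=0x33 blk=3 s=1: VC-HIT | VC [13, 9, 5]

VC = [13, 9, 5]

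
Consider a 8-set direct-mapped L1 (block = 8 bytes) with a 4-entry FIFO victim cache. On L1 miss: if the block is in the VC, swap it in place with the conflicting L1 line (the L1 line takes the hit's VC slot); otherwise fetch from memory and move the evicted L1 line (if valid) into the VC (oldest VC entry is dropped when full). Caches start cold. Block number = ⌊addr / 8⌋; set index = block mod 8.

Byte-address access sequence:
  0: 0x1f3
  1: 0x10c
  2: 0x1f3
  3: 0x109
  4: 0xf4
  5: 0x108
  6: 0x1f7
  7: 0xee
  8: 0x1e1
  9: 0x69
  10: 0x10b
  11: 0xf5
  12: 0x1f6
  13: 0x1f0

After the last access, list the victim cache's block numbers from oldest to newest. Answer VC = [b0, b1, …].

0: 0x1f3 (blk 62, set 6) → MISS  vc=[]
1: 0x10c (blk 33, set 1) → MISS  vc=[]
2: 0x1f3 (blk 62, set 6) → L1-HIT  vc=[]
3: 0x109 (blk 33, set 1) → L1-HIT  vc=[]
4: 0xf4 (blk 30, set 6) → MISS  vc=[62]
5: 0x108 (blk 33, set 1) → L1-HIT  vc=[62]
6: 0x1f7 (blk 62, set 6) → VC-HIT  vc=[30]
7: 0xee (blk 29, set 5) → MISS  vc=[30]
8: 0x1e1 (blk 60, set 4) → MISS  vc=[30]
9: 0x69 (blk 13, set 5) → MISS  vc=[30, 29]
10: 0x10b (blk 33, set 1) → L1-HIT  vc=[30, 29]
11: 0xf5 (blk 30, set 6) → VC-HIT  vc=[62, 29]
12: 0x1f6 (blk 62, set 6) → VC-HIT  vc=[30, 29]
13: 0x1f0 (blk 62, set 6) → L1-HIT  vc=[30, 29]

VC = [30, 29]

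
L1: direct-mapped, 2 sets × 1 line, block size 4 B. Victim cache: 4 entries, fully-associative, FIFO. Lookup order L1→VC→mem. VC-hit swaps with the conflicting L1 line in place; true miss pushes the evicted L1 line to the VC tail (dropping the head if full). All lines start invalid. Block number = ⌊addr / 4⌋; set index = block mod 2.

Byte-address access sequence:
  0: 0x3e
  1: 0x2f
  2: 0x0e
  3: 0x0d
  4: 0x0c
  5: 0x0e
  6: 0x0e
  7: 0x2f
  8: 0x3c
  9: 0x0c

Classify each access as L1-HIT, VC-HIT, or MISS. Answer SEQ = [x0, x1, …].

SEQ = [MISS, MISS, MISS, L1-HIT, L1-HIT, L1-HIT, L1-HIT, VC-HIT, VC-HIT, VC-HIT]

  [0] addr=0x3e blk=15 s=1: MISS | VC []
  [1] addr=0x2f blk=11 s=1: MISS | VC [15]
  [2] addr=0xe blk=3 s=1: MISS | VC [15, 11]
  [3] addr=0xd blk=3 s=1: L1-HIT | VC [15, 11]
  [4] addr=0xc blk=3 s=1: L1-HIT | VC [15, 11]
  [5] addr=0xe blk=3 s=1: L1-HIT | VC [15, 11]
  [6] addr=0xe blk=3 s=1: L1-HIT | VC [15, 11]
  [7] addr=0x2f blk=11 s=1: VC-HIT | VC [15, 3]
  [8] addr=0x3c blk=15 s=1: VC-HIT | VC [11, 3]
  [9] addr=0xc blk=3 s=1: VC-HIT | VC [11, 15]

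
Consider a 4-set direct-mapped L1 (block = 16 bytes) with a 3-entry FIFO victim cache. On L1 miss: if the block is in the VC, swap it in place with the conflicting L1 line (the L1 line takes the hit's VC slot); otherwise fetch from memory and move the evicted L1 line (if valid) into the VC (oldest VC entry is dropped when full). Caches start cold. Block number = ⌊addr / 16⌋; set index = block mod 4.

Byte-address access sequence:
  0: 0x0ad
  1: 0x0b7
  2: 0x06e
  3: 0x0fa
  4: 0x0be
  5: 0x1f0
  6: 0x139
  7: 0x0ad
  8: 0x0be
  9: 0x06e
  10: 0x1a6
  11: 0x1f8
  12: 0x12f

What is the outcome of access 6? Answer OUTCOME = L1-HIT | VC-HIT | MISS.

  [0] addr=0xad blk=10 s=2: MISS | VC []
  [1] addr=0xb7 blk=11 s=3: MISS | VC []
  [2] addr=0x6e blk=6 s=2: MISS | VC [10]
  [3] addr=0xfa blk=15 s=3: MISS | VC [10, 11]
  [4] addr=0xbe blk=11 s=3: VC-HIT | VC [10, 15]
  [5] addr=0x1f0 blk=31 s=3: MISS | VC [10, 15, 11]
  [6] addr=0x139 blk=19 s=3: MISS | VC [15, 11, 31]
  [7] addr=0xad blk=10 s=2: MISS | VC [11, 31, 6]
  [8] addr=0xbe blk=11 s=3: VC-HIT | VC [19, 31, 6]
  [9] addr=0x6e blk=6 s=2: VC-HIT | VC [19, 31, 10]
  [10] addr=0x1a6 blk=26 s=2: MISS | VC [31, 10, 6]
  [11] addr=0x1f8 blk=31 s=3: VC-HIT | VC [11, 10, 6]
  [12] addr=0x12f blk=18 s=2: MISS | VC [10, 6, 26]

OUTCOME = MISS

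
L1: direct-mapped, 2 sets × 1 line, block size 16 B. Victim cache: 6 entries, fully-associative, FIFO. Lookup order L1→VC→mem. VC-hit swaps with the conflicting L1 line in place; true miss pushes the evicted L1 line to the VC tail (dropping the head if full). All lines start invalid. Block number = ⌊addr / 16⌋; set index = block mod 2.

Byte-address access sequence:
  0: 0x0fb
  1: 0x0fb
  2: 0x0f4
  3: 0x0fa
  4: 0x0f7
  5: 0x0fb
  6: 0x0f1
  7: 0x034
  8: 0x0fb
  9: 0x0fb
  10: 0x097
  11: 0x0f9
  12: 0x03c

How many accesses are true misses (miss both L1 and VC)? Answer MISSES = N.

#0 0xfb→b15/s1 MISS; vc=[]
#1 0xfb→b15/s1 L1-HIT; vc=[]
#2 0xf4→b15/s1 L1-HIT; vc=[]
#3 0xfa→b15/s1 L1-HIT; vc=[]
#4 0xf7→b15/s1 L1-HIT; vc=[]
#5 0xfb→b15/s1 L1-HIT; vc=[]
#6 0xf1→b15/s1 L1-HIT; vc=[]
#7 0x34→b3/s1 MISS; vc=[15]
#8 0xfb→b15/s1 VC-HIT; vc=[3]
#9 0xfb→b15/s1 L1-HIT; vc=[3]
#10 0x97→b9/s1 MISS; vc=[3,15]
#11 0xf9→b15/s1 VC-HIT; vc=[3,9]
#12 0x3c→b3/s1 VC-HIT; vc=[15,9]

MISSES = 3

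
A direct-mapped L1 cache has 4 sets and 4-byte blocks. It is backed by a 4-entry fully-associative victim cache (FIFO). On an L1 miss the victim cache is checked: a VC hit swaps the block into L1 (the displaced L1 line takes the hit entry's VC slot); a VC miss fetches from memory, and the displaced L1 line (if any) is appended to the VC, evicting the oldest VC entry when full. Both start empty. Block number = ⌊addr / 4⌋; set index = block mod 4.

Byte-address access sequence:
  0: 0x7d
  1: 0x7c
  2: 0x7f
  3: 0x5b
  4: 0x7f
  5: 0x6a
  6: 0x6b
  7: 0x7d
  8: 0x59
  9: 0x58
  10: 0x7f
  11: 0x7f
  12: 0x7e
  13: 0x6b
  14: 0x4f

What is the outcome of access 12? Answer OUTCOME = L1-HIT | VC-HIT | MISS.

  [0] addr=0x7d blk=31 s=3: MISS | VC []
  [1] addr=0x7c blk=31 s=3: L1-HIT | VC []
  [2] addr=0x7f blk=31 s=3: L1-HIT | VC []
  [3] addr=0x5b blk=22 s=2: MISS | VC []
  [4] addr=0x7f blk=31 s=3: L1-HIT | VC []
  [5] addr=0x6a blk=26 s=2: MISS | VC [22]
  [6] addr=0x6b blk=26 s=2: L1-HIT | VC [22]
  [7] addr=0x7d blk=31 s=3: L1-HIT | VC [22]
  [8] addr=0x59 blk=22 s=2: VC-HIT | VC [26]
  [9] addr=0x58 blk=22 s=2: L1-HIT | VC [26]
  [10] addr=0x7f blk=31 s=3: L1-HIT | VC [26]
  [11] addr=0x7f blk=31 s=3: L1-HIT | VC [26]
  [12] addr=0x7e blk=31 s=3: L1-HIT | VC [26]
  [13] addr=0x6b blk=26 s=2: VC-HIT | VC [22]
  [14] addr=0x4f blk=19 s=3: MISS | VC [22, 31]

OUTCOME = L1-HIT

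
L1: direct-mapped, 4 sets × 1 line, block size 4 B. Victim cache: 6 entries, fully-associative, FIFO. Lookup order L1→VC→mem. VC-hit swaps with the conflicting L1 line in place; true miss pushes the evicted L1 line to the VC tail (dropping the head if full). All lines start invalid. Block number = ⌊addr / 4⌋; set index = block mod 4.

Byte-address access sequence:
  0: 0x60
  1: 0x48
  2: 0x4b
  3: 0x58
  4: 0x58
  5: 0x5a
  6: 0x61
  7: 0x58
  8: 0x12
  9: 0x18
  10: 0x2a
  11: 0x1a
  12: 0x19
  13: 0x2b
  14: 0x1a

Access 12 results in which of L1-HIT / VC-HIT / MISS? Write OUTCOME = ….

OUTCOME = L1-HIT

0: 0x60 (blk 24, set 0) → MISS  vc=[]
1: 0x48 (blk 18, set 2) → MISS  vc=[]
2: 0x4b (blk 18, set 2) → L1-HIT  vc=[]
3: 0x58 (blk 22, set 2) → MISS  vc=[18]
4: 0x58 (blk 22, set 2) → L1-HIT  vc=[18]
5: 0x5a (blk 22, set 2) → L1-HIT  vc=[18]
6: 0x61 (blk 24, set 0) → L1-HIT  vc=[18]
7: 0x58 (blk 22, set 2) → L1-HIT  vc=[18]
8: 0x12 (blk 4, set 0) → MISS  vc=[18, 24]
9: 0x18 (blk 6, set 2) → MISS  vc=[18, 24, 22]
10: 0x2a (blk 10, set 2) → MISS  vc=[18, 24, 22, 6]
11: 0x1a (blk 6, set 2) → VC-HIT  vc=[18, 24, 22, 10]
12: 0x19 (blk 6, set 2) → L1-HIT  vc=[18, 24, 22, 10]
13: 0x2b (blk 10, set 2) → VC-HIT  vc=[18, 24, 22, 6]
14: 0x1a (blk 6, set 2) → VC-HIT  vc=[18, 24, 22, 10]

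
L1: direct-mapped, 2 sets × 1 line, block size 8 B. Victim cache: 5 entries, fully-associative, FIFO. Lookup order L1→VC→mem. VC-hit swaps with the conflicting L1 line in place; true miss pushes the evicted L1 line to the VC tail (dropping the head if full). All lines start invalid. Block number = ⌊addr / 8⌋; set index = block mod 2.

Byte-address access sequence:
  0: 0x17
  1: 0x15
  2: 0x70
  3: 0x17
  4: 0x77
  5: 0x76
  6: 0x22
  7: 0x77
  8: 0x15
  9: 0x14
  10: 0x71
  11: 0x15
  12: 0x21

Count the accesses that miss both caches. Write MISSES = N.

  [0] addr=0x17 blk=2 s=0: MISS | VC []
  [1] addr=0x15 blk=2 s=0: L1-HIT | VC []
  [2] addr=0x70 blk=14 s=0: MISS | VC [2]
  [3] addr=0x17 blk=2 s=0: VC-HIT | VC [14]
  [4] addr=0x77 blk=14 s=0: VC-HIT | VC [2]
  [5] addr=0x76 blk=14 s=0: L1-HIT | VC [2]
  [6] addr=0x22 blk=4 s=0: MISS | VC [2, 14]
  [7] addr=0x77 blk=14 s=0: VC-HIT | VC [2, 4]
  [8] addr=0x15 blk=2 s=0: VC-HIT | VC [14, 4]
  [9] addr=0x14 blk=2 s=0: L1-HIT | VC [14, 4]
  [10] addr=0x71 blk=14 s=0: VC-HIT | VC [2, 4]
  [11] addr=0x15 blk=2 s=0: VC-HIT | VC [14, 4]
  [12] addr=0x21 blk=4 s=0: VC-HIT | VC [14, 2]

MISSES = 3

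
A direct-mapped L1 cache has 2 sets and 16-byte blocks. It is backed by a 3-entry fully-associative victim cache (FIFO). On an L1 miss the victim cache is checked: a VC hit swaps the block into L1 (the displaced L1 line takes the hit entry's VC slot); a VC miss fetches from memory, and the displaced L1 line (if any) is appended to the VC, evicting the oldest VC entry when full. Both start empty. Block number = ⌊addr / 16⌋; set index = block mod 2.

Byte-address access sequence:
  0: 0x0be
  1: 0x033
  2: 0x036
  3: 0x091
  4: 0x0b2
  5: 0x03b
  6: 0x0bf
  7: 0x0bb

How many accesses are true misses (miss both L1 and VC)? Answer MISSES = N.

  [0] addr=0xbe blk=11 s=1: MISS | VC []
  [1] addr=0x33 blk=3 s=1: MISS | VC [11]
  [2] addr=0x36 blk=3 s=1: L1-HIT | VC [11]
  [3] addr=0x91 blk=9 s=1: MISS | VC [11, 3]
  [4] addr=0xb2 blk=11 s=1: VC-HIT | VC [9, 3]
  [5] addr=0x3b blk=3 s=1: VC-HIT | VC [9, 11]
  [6] addr=0xbf blk=11 s=1: VC-HIT | VC [9, 3]
  [7] addr=0xbb blk=11 s=1: L1-HIT | VC [9, 3]

MISSES = 3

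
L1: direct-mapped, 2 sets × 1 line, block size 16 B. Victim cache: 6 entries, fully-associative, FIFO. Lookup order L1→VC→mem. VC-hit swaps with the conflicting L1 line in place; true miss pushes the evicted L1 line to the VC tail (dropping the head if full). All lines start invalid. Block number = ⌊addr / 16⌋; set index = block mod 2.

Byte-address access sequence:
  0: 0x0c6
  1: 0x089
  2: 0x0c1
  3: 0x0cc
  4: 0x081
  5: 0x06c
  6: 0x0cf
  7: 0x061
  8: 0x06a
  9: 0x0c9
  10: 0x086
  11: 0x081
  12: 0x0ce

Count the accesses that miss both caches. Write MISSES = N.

0: 0xc6 (blk 12, set 0) → MISS  vc=[]
1: 0x89 (blk 8, set 0) → MISS  vc=[12]
2: 0xc1 (blk 12, set 0) → VC-HIT  vc=[8]
3: 0xcc (blk 12, set 0) → L1-HIT  vc=[8]
4: 0x81 (blk 8, set 0) → VC-HIT  vc=[12]
5: 0x6c (blk 6, set 0) → MISS  vc=[12, 8]
6: 0xcf (blk 12, set 0) → VC-HIT  vc=[6, 8]
7: 0x61 (blk 6, set 0) → VC-HIT  vc=[12, 8]
8: 0x6a (blk 6, set 0) → L1-HIT  vc=[12, 8]
9: 0xc9 (blk 12, set 0) → VC-HIT  vc=[6, 8]
10: 0x86 (blk 8, set 0) → VC-HIT  vc=[6, 12]
11: 0x81 (blk 8, set 0) → L1-HIT  vc=[6, 12]
12: 0xce (blk 12, set 0) → VC-HIT  vc=[6, 8]

MISSES = 3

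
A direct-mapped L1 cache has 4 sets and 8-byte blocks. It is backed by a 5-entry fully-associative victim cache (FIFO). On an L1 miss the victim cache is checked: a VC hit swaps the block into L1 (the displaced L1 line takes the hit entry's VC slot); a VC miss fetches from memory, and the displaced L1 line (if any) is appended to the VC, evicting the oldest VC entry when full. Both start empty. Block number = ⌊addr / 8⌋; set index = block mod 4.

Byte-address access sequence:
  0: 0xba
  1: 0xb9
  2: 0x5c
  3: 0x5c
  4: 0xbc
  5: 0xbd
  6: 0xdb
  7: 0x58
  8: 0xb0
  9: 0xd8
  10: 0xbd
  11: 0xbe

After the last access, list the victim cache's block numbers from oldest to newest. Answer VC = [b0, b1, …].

0: 0xba (blk 23, set 3) → MISS  vc=[]
1: 0xb9 (blk 23, set 3) → L1-HIT  vc=[]
2: 0x5c (blk 11, set 3) → MISS  vc=[23]
3: 0x5c (blk 11, set 3) → L1-HIT  vc=[23]
4: 0xbc (blk 23, set 3) → VC-HIT  vc=[11]
5: 0xbd (blk 23, set 3) → L1-HIT  vc=[11]
6: 0xdb (blk 27, set 3) → MISS  vc=[11, 23]
7: 0x58 (blk 11, set 3) → VC-HIT  vc=[27, 23]
8: 0xb0 (blk 22, set 2) → MISS  vc=[27, 23]
9: 0xd8 (blk 27, set 3) → VC-HIT  vc=[11, 23]
10: 0xbd (blk 23, set 3) → VC-HIT  vc=[11, 27]
11: 0xbe (blk 23, set 3) → L1-HIT  vc=[11, 27]

VC = [11, 27]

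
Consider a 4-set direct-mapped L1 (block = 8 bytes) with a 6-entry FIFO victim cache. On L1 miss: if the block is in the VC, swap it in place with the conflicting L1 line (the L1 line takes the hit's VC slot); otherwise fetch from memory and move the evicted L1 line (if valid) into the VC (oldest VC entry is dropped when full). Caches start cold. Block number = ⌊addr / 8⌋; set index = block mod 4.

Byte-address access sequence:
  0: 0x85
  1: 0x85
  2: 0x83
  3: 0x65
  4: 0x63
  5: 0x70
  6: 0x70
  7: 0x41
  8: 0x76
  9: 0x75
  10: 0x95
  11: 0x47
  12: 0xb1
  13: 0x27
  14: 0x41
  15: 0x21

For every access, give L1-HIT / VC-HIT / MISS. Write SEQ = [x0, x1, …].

SEQ = [MISS, L1-HIT, L1-HIT, MISS, L1-HIT, MISS, L1-HIT, MISS, L1-HIT, L1-HIT, MISS, L1-HIT, MISS, MISS, VC-HIT, VC-HIT]

0: 0x85 (blk 16, set 0) → MISS  vc=[]
1: 0x85 (blk 16, set 0) → L1-HIT  vc=[]
2: 0x83 (blk 16, set 0) → L1-HIT  vc=[]
3: 0x65 (blk 12, set 0) → MISS  vc=[16]
4: 0x63 (blk 12, set 0) → L1-HIT  vc=[16]
5: 0x70 (blk 14, set 2) → MISS  vc=[16]
6: 0x70 (blk 14, set 2) → L1-HIT  vc=[16]
7: 0x41 (blk 8, set 0) → MISS  vc=[16, 12]
8: 0x76 (blk 14, set 2) → L1-HIT  vc=[16, 12]
9: 0x75 (blk 14, set 2) → L1-HIT  vc=[16, 12]
10: 0x95 (blk 18, set 2) → MISS  vc=[16, 12, 14]
11: 0x47 (blk 8, set 0) → L1-HIT  vc=[16, 12, 14]
12: 0xb1 (blk 22, set 2) → MISS  vc=[16, 12, 14, 18]
13: 0x27 (blk 4, set 0) → MISS  vc=[16, 12, 14, 18, 8]
14: 0x41 (blk 8, set 0) → VC-HIT  vc=[16, 12, 14, 18, 4]
15: 0x21 (blk 4, set 0) → VC-HIT  vc=[16, 12, 14, 18, 8]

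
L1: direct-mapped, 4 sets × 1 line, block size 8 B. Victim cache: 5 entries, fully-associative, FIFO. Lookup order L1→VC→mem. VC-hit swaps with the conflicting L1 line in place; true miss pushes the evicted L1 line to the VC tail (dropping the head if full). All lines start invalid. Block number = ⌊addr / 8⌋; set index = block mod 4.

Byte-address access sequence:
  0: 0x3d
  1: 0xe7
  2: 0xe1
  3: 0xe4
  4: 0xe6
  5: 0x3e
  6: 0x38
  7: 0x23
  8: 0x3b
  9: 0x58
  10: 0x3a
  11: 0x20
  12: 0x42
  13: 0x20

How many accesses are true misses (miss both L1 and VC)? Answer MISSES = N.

0: 0x3d (blk 7, set 3) → MISS  vc=[]
1: 0xe7 (blk 28, set 0) → MISS  vc=[]
2: 0xe1 (blk 28, set 0) → L1-HIT  vc=[]
3: 0xe4 (blk 28, set 0) → L1-HIT  vc=[]
4: 0xe6 (blk 28, set 0) → L1-HIT  vc=[]
5: 0x3e (blk 7, set 3) → L1-HIT  vc=[]
6: 0x38 (blk 7, set 3) → L1-HIT  vc=[]
7: 0x23 (blk 4, set 0) → MISS  vc=[28]
8: 0x3b (blk 7, set 3) → L1-HIT  vc=[28]
9: 0x58 (blk 11, set 3) → MISS  vc=[28, 7]
10: 0x3a (blk 7, set 3) → VC-HIT  vc=[28, 11]
11: 0x20 (blk 4, set 0) → L1-HIT  vc=[28, 11]
12: 0x42 (blk 8, set 0) → MISS  vc=[28, 11, 4]
13: 0x20 (blk 4, set 0) → VC-HIT  vc=[28, 11, 8]

MISSES = 5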